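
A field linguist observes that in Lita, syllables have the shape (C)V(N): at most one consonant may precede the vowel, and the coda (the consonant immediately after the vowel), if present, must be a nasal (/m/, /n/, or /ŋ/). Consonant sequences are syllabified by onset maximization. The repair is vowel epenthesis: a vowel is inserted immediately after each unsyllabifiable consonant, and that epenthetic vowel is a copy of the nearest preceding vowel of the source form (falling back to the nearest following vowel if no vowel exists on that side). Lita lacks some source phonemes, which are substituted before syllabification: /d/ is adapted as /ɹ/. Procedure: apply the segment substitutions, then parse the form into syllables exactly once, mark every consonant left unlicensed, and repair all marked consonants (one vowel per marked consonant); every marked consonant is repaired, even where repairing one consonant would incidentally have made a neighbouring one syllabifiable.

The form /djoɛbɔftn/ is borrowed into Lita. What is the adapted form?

ɹojoɛbɔfɔtɔnɔ

Substitution: /d/ → /ɹ/, giving /ɹjoɛbɔftn/.
Syllabifying with onset maximization leaves /ɹ/, /f/, /t/, /n/ stranded (only a nasal (/m/, /n/, or /ŋ/) is licensed in coda position; onsets are limited to one consonant).
Epenthesis after each stranded consonant: /ɹ/ → /ɹo/, /f/ → /fɔ/, /t/ → /tɔ/, /n/ → /nɔ/.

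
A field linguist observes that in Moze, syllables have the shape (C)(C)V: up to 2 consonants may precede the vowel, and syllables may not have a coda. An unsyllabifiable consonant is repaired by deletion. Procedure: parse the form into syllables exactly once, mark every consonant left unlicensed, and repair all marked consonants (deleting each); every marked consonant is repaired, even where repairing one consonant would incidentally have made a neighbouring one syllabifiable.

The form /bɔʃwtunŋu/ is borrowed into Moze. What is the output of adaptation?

bɔwtunŋu

The consonants /ʃ/ cannot be parsed into a legal (C)(C)V syllable (no codas are permitted; onsets may contain at most 2 consonants).
Deletion applies to /ʃ/.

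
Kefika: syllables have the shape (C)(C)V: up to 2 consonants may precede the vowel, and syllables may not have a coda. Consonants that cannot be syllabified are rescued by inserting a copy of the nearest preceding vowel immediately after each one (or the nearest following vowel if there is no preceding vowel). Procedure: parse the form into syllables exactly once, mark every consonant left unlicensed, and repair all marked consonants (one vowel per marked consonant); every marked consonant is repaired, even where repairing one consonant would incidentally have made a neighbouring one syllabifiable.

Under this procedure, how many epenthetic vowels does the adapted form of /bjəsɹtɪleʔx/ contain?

3

The unsyllabifiable consonants are /s/, /ʔ/, /x/; each receives one epenthetic vowel.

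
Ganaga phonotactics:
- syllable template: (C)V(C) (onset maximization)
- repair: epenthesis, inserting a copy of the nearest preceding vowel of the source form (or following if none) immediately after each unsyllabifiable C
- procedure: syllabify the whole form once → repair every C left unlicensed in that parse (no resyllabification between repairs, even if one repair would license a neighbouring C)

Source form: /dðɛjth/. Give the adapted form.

dɛðɛjtɛhɛ

Under (C)V(C), the unsyllabifiable consonants are /d/, /t/, /h/ (at most one coda consonant is licensed; onsets are limited to one consonant).
Inserting the epenthetic vowel yields /d/ → /dɛ/, /t/ → /tɛ/, /h/ → /hɛ/.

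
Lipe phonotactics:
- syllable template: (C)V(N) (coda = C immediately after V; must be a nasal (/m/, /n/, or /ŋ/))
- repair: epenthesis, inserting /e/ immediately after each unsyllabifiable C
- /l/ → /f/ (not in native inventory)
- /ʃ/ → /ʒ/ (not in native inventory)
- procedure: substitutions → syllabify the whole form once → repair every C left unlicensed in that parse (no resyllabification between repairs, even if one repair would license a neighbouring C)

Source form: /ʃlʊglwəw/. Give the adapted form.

ʒefʊgefewəwe

Substitution: /ʃ/ → /ʒ/, /l/ → /f/, giving /ʒfʊgfwəw/.
Under (C)V(N), the unsyllabifiable consonants are /ʒ/, /g/, /f/, /w/ (only a nasal (/m/, /n/, or /ŋ/) is licensed in coda position; onsets are limited to one consonant).
Epenthesis after each stranded consonant: /ʒ/ → /ʒe/, /g/ → /ge/, /f/ → /fe/, /w/ → /we/.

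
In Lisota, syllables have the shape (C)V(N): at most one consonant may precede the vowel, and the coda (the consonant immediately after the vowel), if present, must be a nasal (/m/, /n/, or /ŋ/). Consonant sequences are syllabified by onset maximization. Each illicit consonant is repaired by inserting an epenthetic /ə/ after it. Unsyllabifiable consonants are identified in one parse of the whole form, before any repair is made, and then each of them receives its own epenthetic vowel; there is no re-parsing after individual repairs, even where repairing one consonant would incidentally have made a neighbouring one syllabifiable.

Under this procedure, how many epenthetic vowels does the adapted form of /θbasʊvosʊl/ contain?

The unsyllabifiable consonants are /θ/, /l/; each receives one epenthetic vowel.

2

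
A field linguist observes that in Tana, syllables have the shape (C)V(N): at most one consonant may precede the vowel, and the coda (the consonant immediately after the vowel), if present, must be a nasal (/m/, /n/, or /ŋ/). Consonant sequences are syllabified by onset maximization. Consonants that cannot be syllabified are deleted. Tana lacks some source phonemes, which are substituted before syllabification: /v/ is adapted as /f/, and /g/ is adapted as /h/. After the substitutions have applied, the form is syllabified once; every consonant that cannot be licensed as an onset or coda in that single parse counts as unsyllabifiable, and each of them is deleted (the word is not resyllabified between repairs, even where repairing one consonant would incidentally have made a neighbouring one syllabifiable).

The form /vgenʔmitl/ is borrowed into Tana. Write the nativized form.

henmi

Substitution: /v/ → /f/, /g/ → /h/, giving /fhenʔmitl/.
Under (C)V(N), the unsyllabifiable consonants are /f/, /ʔ/, /t/, /l/ (only a nasal (/m/, /n/, or /ŋ/) is licensed in coda position; onsets are limited to one consonant).
Deleting the stranded consonants removes /f/, /ʔ/, /t/, /l/.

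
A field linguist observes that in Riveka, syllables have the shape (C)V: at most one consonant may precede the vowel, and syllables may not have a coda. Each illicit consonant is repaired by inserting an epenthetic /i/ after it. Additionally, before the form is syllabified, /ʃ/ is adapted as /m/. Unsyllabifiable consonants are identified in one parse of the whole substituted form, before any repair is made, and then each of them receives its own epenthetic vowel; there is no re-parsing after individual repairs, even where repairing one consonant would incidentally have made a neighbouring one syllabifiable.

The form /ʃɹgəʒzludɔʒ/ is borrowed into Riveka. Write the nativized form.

Substitution: /ʃ/ → /m/, giving /mɹgəʒzludɔʒ/.
The consonants /m/, /ɹ/, /ʒ/, /z/, /ʒ/ cannot be parsed into a legal (C)V syllable (no codas are permitted; onsets are limited to one consonant).
Each unlicensed consonant becomes the onset of a new syllable: /m/ → /mi/, /ɹ/ → /ɹi/, /ʒ/ → /ʒi/, /z/ → /zi/, /ʒ/ → /ʒi/.

miɹigəʒiziludɔʒi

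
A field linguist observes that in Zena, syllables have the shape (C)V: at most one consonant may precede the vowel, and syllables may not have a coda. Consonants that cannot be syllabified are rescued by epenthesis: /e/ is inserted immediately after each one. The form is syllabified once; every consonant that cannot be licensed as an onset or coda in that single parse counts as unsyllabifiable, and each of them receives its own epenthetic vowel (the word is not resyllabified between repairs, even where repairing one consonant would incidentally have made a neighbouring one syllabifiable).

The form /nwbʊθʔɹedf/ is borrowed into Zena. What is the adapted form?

Under (C)V, the unsyllabifiable consonants are /n/, /w/, /θ/, /ʔ/, /d/, /f/ (no codas are permitted; onsets are limited to one consonant).
Each unlicensed consonant becomes the onset of a new syllable: /n/ → /ne/, /w/ → /we/, /θ/ → /θe/, /ʔ/ → /ʔe/, /d/ → /de/, /f/ → /fe/.

newebʊθeʔeɹedefe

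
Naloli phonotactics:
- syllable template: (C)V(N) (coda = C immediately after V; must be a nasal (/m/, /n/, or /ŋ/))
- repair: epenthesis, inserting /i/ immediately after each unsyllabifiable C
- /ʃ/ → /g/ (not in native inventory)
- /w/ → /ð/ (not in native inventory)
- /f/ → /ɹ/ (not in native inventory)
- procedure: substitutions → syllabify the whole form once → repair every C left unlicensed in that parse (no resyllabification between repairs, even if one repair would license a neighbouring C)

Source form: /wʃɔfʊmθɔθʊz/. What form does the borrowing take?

ðigɔɹʊmθɔθʊzi

Substitution: /w/ → /ð/, /ʃ/ → /g/, /f/ → /ɹ/, giving /ðgɔɹʊmθɔθʊz/.
Under (C)V(N), the unsyllabifiable consonants are /ð/, /z/ (only a nasal (/m/, /n/, or /ŋ/) is licensed in coda position; onsets are limited to one consonant).
Inserting the epenthetic vowel yields /ð/ → /ði/, /z/ → /zi/.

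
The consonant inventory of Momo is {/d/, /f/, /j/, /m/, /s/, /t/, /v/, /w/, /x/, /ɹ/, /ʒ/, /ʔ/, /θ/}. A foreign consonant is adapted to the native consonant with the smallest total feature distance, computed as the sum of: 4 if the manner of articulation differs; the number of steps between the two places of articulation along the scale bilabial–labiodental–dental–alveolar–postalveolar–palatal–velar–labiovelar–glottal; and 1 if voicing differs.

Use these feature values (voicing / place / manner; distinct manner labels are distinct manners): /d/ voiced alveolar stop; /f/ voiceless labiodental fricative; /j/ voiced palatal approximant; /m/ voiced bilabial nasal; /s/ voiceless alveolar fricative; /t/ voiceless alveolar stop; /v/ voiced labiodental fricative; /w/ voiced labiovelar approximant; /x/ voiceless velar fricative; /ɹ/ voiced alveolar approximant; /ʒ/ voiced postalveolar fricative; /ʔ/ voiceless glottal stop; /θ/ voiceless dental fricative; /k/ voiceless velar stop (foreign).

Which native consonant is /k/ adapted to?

ʔ

/ʔ/ is closest: same manner (stop), place distance 2 (velar→glottal), same voicing; total 2. Next closest is /t/ at distance 3.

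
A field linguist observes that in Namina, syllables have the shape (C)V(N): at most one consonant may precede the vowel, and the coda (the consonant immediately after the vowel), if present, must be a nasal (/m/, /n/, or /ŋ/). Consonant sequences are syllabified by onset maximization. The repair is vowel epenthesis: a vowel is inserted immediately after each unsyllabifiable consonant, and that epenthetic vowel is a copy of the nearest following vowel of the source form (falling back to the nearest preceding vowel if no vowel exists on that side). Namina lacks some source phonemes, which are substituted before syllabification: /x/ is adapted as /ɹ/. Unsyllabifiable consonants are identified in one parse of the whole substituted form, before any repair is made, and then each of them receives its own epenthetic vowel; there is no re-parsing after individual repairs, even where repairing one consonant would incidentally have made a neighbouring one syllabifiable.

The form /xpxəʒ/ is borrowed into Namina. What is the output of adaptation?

Substitution: /x/ → /ɹ/, giving /ɹpɹəʒ/.
Under (C)V(N), the unsyllabifiable consonants are /ɹ/, /p/, /ʒ/ (only a nasal (/m/, /n/, or /ŋ/) is licensed in coda position; onsets are limited to one consonant).
Each unlicensed consonant becomes the onset of a new syllable: /ɹ/ → /ɹə/, /p/ → /pə/, /ʒ/ → /ʒə/.

ɹəpəɹəʒə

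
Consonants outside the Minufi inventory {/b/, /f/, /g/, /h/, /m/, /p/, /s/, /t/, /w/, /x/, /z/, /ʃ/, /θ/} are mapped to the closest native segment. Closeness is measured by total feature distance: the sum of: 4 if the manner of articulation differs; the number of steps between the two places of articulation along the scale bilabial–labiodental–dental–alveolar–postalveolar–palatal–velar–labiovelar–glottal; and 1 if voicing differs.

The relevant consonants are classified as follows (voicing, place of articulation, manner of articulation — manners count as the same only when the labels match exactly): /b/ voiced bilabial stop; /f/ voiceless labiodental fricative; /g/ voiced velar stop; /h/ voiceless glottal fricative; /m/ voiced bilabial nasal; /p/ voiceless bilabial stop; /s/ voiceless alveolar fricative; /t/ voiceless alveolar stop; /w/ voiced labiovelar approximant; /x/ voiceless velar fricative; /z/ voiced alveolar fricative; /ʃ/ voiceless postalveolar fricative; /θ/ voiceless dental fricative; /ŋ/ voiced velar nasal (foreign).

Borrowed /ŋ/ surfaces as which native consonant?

g

/g/ is closest: manner differs (nasal→stop, +4), place distance 0 (velar→velar), same voicing; total 4. Next closest is /w/ at distance 5.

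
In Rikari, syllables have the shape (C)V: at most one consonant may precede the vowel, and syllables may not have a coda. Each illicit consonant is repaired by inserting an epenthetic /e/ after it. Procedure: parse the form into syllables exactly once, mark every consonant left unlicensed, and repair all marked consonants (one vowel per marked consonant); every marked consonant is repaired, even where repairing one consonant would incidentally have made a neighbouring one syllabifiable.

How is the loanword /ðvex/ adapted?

Syllabifying with onset maximization leaves /ð/, /x/ stranded (no codas are permitted; onsets are limited to one consonant).
Each unlicensed consonant becomes the onset of a new syllable: /ð/ → /ðe/, /x/ → /xe/.

ðevexe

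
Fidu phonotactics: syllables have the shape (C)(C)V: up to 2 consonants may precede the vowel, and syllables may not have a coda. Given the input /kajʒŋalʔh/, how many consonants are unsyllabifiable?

4

Syllabifying with onset maximization leaves /j/, /l/, /ʔ/, /h/ stranded (no codas are permitted; onsets may contain at most 2 consonants).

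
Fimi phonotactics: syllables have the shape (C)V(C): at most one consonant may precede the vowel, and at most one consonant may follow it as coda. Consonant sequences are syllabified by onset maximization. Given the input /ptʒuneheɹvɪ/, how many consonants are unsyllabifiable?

Under (C)V(C), the unsyllabifiable consonants are /p/, /t/ (at most one coda consonant is licensed; onsets are limited to one consonant).

2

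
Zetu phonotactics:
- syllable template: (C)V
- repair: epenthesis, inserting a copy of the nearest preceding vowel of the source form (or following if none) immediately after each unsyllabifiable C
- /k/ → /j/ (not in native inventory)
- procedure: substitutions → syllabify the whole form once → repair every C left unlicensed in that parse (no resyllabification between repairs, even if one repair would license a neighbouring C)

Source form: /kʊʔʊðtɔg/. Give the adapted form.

jʊʔʊðʊtɔgɔ

Substitution: /k/ → /j/, giving /jʊʔʊðtɔg/.
Syllabifying with onset maximization leaves /ð/, /g/ stranded (no codas are permitted; onsets are limited to one consonant).
Epenthesis after each stranded consonant: /ð/ → /ðʊ/, /g/ → /gɔ/.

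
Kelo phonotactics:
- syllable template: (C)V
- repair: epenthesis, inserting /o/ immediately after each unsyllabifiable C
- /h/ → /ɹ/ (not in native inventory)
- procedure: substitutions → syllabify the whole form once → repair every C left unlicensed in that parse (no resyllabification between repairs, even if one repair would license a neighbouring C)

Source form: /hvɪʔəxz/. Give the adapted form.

ɹovɪʔəxozo

Substitution: /h/ → /ɹ/, giving /ɹvɪʔəxz/.
The consonants /ɹ/, /x/, /z/ cannot be parsed into a legal (C)V syllable (no codas are permitted; onsets are limited to one consonant).
Each unlicensed consonant becomes the onset of a new syllable: /ɹ/ → /ɹo/, /x/ → /xo/, /z/ → /zo/.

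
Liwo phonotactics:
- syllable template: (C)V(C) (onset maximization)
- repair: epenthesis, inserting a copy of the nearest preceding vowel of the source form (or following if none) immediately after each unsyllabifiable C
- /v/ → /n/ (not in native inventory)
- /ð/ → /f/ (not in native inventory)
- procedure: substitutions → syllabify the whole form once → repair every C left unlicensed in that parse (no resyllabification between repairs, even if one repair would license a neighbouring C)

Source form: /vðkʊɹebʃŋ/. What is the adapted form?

Substitution: /v/ → /n/, /ð/ → /f/, giving /nfkʊɹebʃŋ/.
Under (C)V(C), the unsyllabifiable consonants are /n/, /f/, /ʃ/, /ŋ/ (at most one coda consonant is licensed; onsets are limited to one consonant).
Each unlicensed consonant becomes the onset of a new syllable: /n/ → /nʊ/, /f/ → /fʊ/, /ʃ/ → /ʃe/, /ŋ/ → /ŋe/.

nʊfʊkʊɹebʃeŋe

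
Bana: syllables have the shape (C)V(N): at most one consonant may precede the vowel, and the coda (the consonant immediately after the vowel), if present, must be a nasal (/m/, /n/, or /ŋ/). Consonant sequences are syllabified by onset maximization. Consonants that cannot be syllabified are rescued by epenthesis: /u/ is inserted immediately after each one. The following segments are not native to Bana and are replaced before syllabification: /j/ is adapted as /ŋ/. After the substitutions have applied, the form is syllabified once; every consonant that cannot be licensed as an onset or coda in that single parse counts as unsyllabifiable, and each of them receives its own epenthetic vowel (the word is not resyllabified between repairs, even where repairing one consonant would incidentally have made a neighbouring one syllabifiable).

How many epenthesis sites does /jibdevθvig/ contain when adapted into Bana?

After substitution the input is /ŋibdevθvig/.
The unsyllabifiable consonants are /b/, /v/, /θ/, /g/; each receives one epenthetic vowel.

4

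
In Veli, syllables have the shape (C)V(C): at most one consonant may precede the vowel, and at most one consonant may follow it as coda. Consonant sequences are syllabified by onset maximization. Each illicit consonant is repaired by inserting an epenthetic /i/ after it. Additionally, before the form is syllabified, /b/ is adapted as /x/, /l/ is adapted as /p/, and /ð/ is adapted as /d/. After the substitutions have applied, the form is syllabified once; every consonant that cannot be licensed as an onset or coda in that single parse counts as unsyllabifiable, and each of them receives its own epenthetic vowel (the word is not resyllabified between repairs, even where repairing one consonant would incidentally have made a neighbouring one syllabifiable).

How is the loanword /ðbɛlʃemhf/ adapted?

dixɛpʃemhifi

Substitution: /ð/ → /d/, /b/ → /x/, /l/ → /p/, giving /dxɛpʃemhf/.
The consonants /d/, /h/, /f/ cannot be parsed into a legal (C)V(C) syllable (at most one coda consonant is licensed; onsets are limited to one consonant).
Each unlicensed consonant becomes the onset of a new syllable: /d/ → /di/, /h/ → /hi/, /f/ → /fi/.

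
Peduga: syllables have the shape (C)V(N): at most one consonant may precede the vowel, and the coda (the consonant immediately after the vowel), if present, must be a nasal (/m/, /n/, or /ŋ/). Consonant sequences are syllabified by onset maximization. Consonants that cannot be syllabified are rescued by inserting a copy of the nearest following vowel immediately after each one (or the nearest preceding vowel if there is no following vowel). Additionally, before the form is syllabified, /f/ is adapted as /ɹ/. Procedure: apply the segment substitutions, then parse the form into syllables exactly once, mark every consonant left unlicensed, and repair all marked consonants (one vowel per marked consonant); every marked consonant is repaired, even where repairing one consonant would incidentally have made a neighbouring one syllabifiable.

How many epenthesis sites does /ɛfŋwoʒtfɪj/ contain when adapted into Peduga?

5

After substitution the input is /ɛɹŋwoʒtɹɪj/.
The unsyllabifiable consonants are /ɹ/, /ŋ/, /ʒ/, /t/, /j/; each receives one epenthetic vowel.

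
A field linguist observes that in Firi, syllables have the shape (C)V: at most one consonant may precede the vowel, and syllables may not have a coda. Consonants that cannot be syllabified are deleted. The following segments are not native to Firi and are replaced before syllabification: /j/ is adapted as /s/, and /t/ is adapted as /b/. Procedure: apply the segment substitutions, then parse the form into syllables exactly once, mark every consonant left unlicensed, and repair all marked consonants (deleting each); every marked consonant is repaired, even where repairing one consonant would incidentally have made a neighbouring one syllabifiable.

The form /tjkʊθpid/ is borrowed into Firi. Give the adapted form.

kʊpi

Substitution: /t/ → /b/, /j/ → /s/, giving /bskʊθpid/.
The consonants /b/, /s/, /θ/, /d/ cannot be parsed into a legal (C)V syllable (no codas are permitted; onsets are limited to one consonant).
Each unlicensed consonant is deleted: /b/, /s/, /θ/, /d/.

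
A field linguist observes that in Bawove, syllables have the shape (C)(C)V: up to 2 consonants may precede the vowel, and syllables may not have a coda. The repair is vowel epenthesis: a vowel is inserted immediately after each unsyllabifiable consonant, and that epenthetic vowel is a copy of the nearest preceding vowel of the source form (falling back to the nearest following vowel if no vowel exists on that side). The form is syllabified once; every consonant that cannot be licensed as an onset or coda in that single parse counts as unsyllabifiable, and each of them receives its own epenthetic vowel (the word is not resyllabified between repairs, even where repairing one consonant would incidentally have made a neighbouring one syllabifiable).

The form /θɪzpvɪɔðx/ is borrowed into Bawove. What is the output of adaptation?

Syllabifying with onset maximization leaves /z/, /ð/, /x/ stranded (no codas are permitted; onsets may contain at most 2 consonants).
Inserting the epenthetic vowel yields /z/ → /zɪ/, /ð/ → /ðɔ/, /x/ → /xɔ/.

θɪzɪpvɪɔðɔxɔ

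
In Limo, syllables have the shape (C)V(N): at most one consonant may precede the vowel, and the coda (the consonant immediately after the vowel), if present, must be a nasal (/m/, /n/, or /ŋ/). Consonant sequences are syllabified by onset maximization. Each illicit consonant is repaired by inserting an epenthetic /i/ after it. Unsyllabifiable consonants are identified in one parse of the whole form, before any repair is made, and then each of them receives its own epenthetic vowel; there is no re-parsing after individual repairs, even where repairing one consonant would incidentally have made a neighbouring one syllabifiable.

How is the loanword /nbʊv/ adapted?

Under (C)V(N), the unsyllabifiable consonants are /n/, /v/ (only a nasal (/m/, /n/, or /ŋ/) is licensed in coda position; onsets are limited to one consonant).
Epenthesis after each stranded consonant: /n/ → /ni/, /v/ → /vi/.

nibʊvi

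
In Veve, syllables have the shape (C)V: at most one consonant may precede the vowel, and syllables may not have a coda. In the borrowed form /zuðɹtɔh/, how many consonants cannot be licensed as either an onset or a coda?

3

The consonants /ð/, /ɹ/, /h/ cannot be parsed into a legal (C)V syllable (no codas are permitted; onsets are limited to one consonant).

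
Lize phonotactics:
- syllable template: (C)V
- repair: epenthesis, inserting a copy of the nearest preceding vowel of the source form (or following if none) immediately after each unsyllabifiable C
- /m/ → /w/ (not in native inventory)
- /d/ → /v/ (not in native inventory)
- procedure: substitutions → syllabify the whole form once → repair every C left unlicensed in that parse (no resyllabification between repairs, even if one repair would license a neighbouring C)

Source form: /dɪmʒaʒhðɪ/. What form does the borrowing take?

Substitution: /d/ → /v/, /m/ → /w/, giving /vɪwʒaʒhðɪ/.
Under (C)V, the unsyllabifiable consonants are /w/, /ʒ/, /h/ (no codas are permitted; onsets are limited to one consonant).
Each unlicensed consonant becomes the onset of a new syllable: /w/ → /wɪ/, /ʒ/ → /ʒa/, /h/ → /ha/.

vɪwɪʒaʒahaðɪ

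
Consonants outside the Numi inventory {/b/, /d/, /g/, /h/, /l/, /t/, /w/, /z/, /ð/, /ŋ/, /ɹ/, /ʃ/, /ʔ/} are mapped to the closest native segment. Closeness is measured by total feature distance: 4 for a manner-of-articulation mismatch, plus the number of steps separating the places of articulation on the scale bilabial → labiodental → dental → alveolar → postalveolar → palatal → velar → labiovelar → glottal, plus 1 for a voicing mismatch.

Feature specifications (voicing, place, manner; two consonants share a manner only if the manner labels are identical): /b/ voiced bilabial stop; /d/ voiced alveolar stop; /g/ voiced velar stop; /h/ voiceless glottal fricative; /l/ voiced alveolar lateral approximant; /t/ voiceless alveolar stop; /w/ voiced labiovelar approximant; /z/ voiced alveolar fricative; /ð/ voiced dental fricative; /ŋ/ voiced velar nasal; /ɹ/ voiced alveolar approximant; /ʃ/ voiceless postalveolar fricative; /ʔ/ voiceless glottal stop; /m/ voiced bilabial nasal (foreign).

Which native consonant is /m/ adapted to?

/b/ is closest: manner differs (nasal→stop, +4), place distance 0 (bilabial→bilabial), same voicing; total 4. Next closest is /ð/ at distance 6.

b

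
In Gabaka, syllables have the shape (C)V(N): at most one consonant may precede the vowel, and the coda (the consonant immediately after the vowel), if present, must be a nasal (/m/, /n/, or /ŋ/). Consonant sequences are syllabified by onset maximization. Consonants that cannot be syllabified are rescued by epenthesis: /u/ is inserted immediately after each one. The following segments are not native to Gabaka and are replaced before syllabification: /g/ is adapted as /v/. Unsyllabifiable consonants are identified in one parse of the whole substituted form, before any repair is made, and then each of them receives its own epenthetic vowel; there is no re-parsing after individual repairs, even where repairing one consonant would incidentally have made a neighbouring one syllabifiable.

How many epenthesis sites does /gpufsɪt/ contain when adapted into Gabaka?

After substitution the input is /vpufsɪt/.
The unsyllabifiable consonants are /v/, /f/, /t/; each receives one epenthetic vowel.

3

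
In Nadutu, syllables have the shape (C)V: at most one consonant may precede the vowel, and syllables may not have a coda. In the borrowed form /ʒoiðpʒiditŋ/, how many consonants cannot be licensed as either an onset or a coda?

4

Syllabifying with onset maximization leaves /ð/, /p/, /t/, /ŋ/ stranded (no codas are permitted; onsets are limited to one consonant).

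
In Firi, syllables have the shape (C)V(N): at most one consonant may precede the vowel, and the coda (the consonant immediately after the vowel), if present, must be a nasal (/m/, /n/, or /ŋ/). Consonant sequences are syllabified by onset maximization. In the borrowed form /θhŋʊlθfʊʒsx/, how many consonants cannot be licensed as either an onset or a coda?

Syllabifying with onset maximization leaves /θ/, /h/, /l/, /θ/, /ʒ/, /s/, /x/ stranded (only a nasal (/m/, /n/, or /ŋ/) is licensed in coda position; onsets are limited to one consonant).

7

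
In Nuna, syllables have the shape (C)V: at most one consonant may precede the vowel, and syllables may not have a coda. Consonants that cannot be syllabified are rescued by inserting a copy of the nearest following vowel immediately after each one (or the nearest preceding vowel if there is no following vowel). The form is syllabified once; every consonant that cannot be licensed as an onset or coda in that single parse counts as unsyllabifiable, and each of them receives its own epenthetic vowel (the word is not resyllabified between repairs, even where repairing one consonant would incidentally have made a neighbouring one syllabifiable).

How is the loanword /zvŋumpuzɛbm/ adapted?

Under (C)V, the unsyllabifiable consonants are /z/, /v/, /m/, /b/, /m/ (no codas are permitted; onsets are limited to one consonant).
Epenthesis after each stranded consonant: /z/ → /zu/, /v/ → /vu/, /m/ → /mu/, /b/ → /bɛ/, /m/ → /mɛ/.

zuvuŋumupuzɛbɛmɛ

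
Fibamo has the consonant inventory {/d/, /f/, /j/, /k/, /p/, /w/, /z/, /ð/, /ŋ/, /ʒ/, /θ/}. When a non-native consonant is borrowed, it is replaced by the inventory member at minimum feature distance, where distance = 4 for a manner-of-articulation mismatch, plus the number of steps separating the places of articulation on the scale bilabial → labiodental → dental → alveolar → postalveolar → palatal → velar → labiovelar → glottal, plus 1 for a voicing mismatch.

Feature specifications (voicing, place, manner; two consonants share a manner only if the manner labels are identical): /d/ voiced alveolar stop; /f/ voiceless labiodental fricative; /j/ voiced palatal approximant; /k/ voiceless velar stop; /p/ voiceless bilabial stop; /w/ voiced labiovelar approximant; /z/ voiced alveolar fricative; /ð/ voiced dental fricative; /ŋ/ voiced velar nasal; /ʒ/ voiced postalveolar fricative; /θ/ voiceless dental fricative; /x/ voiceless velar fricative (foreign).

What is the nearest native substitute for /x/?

/ʒ/ is closest: same manner (fricative), place distance 2 (velar→postalveolar), voicing differs (+1); total 3. Next closest is /k/ at distance 4.

ʒ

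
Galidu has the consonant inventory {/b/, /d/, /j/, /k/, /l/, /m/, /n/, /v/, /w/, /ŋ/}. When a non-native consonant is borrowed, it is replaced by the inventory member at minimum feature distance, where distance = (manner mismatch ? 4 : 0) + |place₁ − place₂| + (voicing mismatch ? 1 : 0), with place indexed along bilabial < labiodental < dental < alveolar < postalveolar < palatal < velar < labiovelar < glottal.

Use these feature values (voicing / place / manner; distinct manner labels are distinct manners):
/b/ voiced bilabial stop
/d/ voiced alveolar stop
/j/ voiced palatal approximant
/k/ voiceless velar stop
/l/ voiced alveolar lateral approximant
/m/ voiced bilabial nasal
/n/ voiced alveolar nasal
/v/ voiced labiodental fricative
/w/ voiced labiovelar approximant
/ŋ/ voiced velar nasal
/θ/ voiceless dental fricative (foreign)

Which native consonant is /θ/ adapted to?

v

/v/ is closest: same manner (fricative), place distance 1 (dental→labiodental), voicing differs (+1); total 2. Next closest is /d/ at distance 6.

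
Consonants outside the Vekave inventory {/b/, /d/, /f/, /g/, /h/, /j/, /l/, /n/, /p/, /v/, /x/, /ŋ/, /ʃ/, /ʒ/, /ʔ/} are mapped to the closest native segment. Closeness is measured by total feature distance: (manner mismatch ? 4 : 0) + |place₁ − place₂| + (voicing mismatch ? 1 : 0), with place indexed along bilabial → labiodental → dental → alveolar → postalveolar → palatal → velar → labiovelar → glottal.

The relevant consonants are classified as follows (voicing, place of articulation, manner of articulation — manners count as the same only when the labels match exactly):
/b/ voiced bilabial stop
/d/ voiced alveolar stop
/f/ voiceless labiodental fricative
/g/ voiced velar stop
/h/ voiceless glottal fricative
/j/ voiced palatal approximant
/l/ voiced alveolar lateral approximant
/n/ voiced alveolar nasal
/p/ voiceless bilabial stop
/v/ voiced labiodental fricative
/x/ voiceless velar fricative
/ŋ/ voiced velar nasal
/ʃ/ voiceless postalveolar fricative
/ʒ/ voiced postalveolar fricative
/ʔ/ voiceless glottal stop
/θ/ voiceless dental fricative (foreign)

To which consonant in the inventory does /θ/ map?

f

/f/ is closest: same manner (fricative), place distance 1 (dental→labiodental), same voicing; total 1. Next closest is /v/ at distance 2.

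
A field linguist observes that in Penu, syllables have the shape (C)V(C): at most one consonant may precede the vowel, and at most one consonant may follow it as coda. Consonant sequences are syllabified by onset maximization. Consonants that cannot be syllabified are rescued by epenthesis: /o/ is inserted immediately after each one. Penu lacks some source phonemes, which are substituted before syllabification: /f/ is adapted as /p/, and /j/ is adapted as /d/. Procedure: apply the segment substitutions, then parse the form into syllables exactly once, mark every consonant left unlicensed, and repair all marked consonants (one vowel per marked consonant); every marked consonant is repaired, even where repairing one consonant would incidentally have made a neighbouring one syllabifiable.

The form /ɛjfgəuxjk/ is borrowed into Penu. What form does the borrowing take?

ɛdpogəuxdoko

Substitution: /j/ → /d/, /f/ → /p/, giving /ɛdpgəuxdk/.
The consonants /p/, /d/, /k/ cannot be parsed into a legal (C)V(C) syllable (at most one coda consonant is licensed; onsets are limited to one consonant).
Epenthesis after each stranded consonant: /p/ → /po/, /d/ → /do/, /k/ → /ko/.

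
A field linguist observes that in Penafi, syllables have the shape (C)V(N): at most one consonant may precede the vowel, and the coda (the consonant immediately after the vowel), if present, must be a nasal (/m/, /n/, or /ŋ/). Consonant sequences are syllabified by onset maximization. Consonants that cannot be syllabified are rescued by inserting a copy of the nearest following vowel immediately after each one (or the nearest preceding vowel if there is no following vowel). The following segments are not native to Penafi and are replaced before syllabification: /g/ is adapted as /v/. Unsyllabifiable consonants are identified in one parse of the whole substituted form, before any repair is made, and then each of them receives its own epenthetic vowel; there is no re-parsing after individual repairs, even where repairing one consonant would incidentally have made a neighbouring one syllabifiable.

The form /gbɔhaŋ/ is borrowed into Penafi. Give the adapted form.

vɔbɔhaŋ

Substitution: /g/ → /v/, giving /vbɔhaŋ/.
Under (C)V(N), the unsyllabifiable consonants are /v/ (only a nasal (/m/, /n/, or /ŋ/) is licensed in coda position; onsets are limited to one consonant).
Inserting the epenthetic vowel yields /v/ → /vɔ/.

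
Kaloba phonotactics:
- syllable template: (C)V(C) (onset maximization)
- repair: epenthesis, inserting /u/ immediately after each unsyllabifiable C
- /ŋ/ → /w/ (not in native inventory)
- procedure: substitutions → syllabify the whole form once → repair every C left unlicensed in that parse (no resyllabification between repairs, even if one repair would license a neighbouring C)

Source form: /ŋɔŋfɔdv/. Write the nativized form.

wɔwfɔdvu

Substitution: /ŋ/ → /w/, giving /wɔwfɔdv/.
Syllabifying with onset maximization leaves /v/ stranded (at most one coda consonant is licensed; onsets are limited to one consonant).
Inserting the epenthetic vowel yields /v/ → /vu/.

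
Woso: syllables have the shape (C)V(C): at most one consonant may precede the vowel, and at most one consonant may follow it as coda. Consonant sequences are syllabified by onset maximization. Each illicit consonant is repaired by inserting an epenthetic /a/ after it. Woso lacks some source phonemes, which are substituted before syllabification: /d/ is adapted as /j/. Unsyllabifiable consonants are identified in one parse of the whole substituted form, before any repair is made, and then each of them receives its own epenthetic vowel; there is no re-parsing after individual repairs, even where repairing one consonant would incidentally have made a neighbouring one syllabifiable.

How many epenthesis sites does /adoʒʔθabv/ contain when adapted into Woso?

After substitution the input is /ajoʒʔθabv/.
The unsyllabifiable consonants are /ʔ/, /v/; each receives one epenthetic vowel.

2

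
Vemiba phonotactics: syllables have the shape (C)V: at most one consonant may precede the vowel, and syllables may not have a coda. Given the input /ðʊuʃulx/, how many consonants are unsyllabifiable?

2

Under (C)V, the unsyllabifiable consonants are /l/, /x/ (no codas are permitted; onsets are limited to one consonant).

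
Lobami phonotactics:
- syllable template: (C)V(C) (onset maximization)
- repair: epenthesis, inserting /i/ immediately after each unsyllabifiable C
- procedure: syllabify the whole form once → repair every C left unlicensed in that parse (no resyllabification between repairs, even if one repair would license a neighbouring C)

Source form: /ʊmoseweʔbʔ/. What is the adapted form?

ʊmoseweʔbiʔi

Under (C)V(C), the unsyllabifiable consonants are /b/, /ʔ/ (at most one coda consonant is licensed; onsets are limited to one consonant).
Epenthesis after each stranded consonant: /b/ → /bi/, /ʔ/ → /ʔi/.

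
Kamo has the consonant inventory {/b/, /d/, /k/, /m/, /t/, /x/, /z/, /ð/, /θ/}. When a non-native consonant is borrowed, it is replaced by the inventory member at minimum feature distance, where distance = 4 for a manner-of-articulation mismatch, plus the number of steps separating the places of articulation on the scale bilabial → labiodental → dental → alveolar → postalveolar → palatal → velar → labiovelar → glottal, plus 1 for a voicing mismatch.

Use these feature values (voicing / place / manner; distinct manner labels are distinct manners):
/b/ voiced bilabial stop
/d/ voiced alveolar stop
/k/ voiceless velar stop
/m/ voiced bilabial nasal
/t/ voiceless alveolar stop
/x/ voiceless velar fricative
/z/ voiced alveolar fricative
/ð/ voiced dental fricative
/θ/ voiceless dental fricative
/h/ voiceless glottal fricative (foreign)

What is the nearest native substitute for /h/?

x

/x/ is closest: same manner (fricative), place distance 2 (glottal→velar), same voicing; total 2. Next closest is /k/ at distance 6.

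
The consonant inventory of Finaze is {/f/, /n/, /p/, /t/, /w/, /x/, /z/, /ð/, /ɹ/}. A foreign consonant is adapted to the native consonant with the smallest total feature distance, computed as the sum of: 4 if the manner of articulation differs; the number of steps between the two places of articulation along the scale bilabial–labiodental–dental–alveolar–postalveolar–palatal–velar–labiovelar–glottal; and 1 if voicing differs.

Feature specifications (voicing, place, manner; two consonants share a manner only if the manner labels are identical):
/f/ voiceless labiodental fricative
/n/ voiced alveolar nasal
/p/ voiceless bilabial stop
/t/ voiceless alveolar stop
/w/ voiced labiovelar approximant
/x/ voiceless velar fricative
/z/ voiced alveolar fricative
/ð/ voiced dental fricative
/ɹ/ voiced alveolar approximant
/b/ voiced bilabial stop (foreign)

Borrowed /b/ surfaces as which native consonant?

/p/ is closest: same manner (stop), place distance 0 (bilabial→bilabial), voicing differs (+1); total 1. Next closest is /t/ at distance 4.

p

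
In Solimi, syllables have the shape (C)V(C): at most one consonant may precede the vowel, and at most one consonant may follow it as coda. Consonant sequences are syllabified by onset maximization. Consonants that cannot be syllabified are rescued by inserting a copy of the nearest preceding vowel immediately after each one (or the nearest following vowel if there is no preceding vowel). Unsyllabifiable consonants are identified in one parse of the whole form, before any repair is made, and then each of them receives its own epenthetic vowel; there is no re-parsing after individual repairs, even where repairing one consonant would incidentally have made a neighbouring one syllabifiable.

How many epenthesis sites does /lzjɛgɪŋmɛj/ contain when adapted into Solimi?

The unsyllabifiable consonants are /l/, /z/; each receives one epenthetic vowel.

2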